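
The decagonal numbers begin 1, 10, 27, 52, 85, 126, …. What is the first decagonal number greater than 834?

855

Solve n(4n−3) > 834 for integer n.
The largest n with value ≤ 834 is 14 (since 742 ≤ 834 < 855), so the first above is n = 15, value 855.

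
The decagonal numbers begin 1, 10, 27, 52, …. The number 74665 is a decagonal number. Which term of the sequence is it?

137

Set n(4n−3) = 74665, giving 4n² − 3n − 74665 = 0.
The discriminant is 9 + 16·74665 = 1194649, and √1194649 = 1093.
So n = (3 + 1093) / 8 = 1096/8 = 137.
Check: 137·(4·137 − 3) = 74665. ✓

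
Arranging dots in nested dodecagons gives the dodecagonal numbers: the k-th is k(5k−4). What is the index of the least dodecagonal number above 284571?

Solve n(5n−4) > 284571 for integer n.
The largest n with value ≤ 284571 is 238 (since 282268 ≤ 284571 < 284649), so the first above is n = 239, value 284649.

239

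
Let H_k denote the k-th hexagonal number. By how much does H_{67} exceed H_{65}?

67·(2·67 − 1) = 8911 and 65·(2·65 − 1) = 8385.
Difference: 8911 − 8385 = 526.

526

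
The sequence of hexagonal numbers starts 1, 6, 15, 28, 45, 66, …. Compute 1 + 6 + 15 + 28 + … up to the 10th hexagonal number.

Σ i(2i−1) = 2Σi² − Σi over i = 1..10.
Σi = 55 and Σi² = 385.
2·385 − 1·55 = 715.

715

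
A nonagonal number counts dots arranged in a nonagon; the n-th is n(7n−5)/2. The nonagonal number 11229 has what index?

Set n(7n−5)/2 = 11229, giving 7n² − 5n − 22458 = 0.
The discriminant is 25 + 56·11229 = 628849, and √628849 = 793.
So n = (5 + 793) / 14 = 798/14 = 57.
Check: 57·(7·57 − 5)/2 = 11229. ✓

57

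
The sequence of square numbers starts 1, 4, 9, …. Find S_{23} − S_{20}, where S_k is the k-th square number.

129

23² = 529 and 20² = 400.
Difference: 529 − 400 = 129.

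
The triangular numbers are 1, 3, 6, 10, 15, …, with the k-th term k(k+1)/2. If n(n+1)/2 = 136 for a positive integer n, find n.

Set n(n+1)/2 = 136, giving n² + n − 272 = 0.
The discriminant is 1 + 8·136 = 1089, and √1089 = 33.
So n = (-1 + 33) / 2 = 32/2 = 16.
Check: 16·17/2 = 136. ✓

16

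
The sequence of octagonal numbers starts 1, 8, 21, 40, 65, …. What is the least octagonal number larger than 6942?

7105

Solve n(3n−2) > 6942 for integer n.
The largest n with value ≤ 6942 is 48 (since 6816 ≤ 6942 < 7105), so the first above is n = 49, value 7105.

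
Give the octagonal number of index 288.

The 288th octagonal number is n(3n−2) with n = 288.
288·(3·288 − 2) = 288·862 = 248256.

248256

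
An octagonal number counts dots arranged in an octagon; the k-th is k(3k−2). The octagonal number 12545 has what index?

Set n(3n−2) = 12545, giving 3n² − 2n − 12545 = 0.
The discriminant is 4 + 12·12545 = 150544, and √150544 = 388.
So n = (2 + 388) / 6 = 390/6 = 65.

65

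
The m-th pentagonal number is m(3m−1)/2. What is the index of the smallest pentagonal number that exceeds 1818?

Solve n(3n−1)/2 > 1818 for integer n.
The largest n with value ≤ 1818 is 34 (since 1717 ≤ 1818 < 1820), so the first above is n = 35, value 1820.

35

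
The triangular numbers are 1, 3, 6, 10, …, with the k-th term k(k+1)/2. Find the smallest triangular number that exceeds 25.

Solve n(n+1)/2 > 25 for integer n.
The largest n with value ≤ 25 is 6 (since 21 ≤ 25 < 28), so the first above is n = 7, value 28.

28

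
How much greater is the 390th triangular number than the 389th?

Consecutive triangular numbers differ by n: T_{390} − T_{389} = 390.

390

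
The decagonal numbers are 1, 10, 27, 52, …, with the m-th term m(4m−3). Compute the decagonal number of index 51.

51·(4·51 − 3) = 51·201 = 10251.

10251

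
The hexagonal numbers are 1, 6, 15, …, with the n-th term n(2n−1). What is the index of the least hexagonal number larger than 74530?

194

Solve n(2n−1) > 74530 for integer n.
The largest n with value ≤ 74530 is 193 (since 74305 ≤ 74530 < 75078), so the first above is n = 194, value 75078.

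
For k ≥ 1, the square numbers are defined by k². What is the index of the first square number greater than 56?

Solve n² > 56 for integer n.
The largest n with value ≤ 56 is 7 (since 49 ≤ 56 < 64), so the first above is n = 8, value 64.

8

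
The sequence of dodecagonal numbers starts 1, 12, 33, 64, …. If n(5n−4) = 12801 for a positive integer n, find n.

Set n(5n−4) = 12801, giving 5n² − 4n − 12801 = 0.
The discriminant is 16 + 20·12801 = 256036, and √256036 = 506.
So n = (4 + 506) / 10 = 510/10 = 51.
Check: 51·(5·51 − 4) = 12801. ✓

51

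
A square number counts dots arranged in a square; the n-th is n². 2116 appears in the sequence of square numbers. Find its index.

We need n² = 2116, so n = √2116 = 46.
Check: 46² = 2116. ✓

46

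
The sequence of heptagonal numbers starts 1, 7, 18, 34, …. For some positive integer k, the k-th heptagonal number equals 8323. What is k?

Set n(5n−3)/2 = 8323, giving 5n² − 3n − 16646 = 0.
The discriminant is 9 + 40·8323 = 332929, and √332929 = 577.
So n = (3 + 577) / 10 = 580/10 = 58.

58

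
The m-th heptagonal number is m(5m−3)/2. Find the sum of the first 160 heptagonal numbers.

3426080

Σ i(5i−3)/2 = (5Σi² − 3Σi) / 2 over i = 1..160.
Σi = 12880 and Σi² = 1378160.
(5·1378160 − 3·12880) / 2 = 6852160/2 = 3426080.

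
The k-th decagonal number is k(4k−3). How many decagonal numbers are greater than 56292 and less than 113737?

49

The n-th decagonal number is n(4n−3).
Smallest index with value > 56292: n = 120 (giving 57240).
Largest index with value < 113737: n = 168 (giving 112392).
Indices 120 through 168: 49 terms.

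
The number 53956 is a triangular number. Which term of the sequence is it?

328

Set n(n+1)/2 = 53956, giving n² + n − 107912 = 0.
The discriminant is 1 + 8·53956 = 431649, and √431649 = 657.
So n = (-1 + 657) / 2 = 656/2 = 328.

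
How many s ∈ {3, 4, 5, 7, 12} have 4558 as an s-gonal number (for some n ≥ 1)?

s = 3: P(3, 94) = 4465 and P(3, 95) = 4560; 4558 is not s-gonal.
s = 4: P(4, 67) = 4489 and P(4, 68) = 4624; 4558 is not s-gonal.
s = 5: P(5, 55) = 4510 and P(5, 56) = 4676; 4558 is not s-gonal.
s = 7: P(7, 43) = 4558. ✓
s = 12: P(12, 30) = 4380 and P(12, 31) = 4681; 4558 is not s-gonal.
Hits: s ∈ {7} → 1.

1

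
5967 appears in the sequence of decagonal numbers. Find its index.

Set n(4n−3) = 5967, giving 4n² − 3n − 5967 = 0.
The discriminant is 9 + 16·5967 = 95481, and √95481 = 309.
So n = (3 + 309) / 8 = 312/8 = 39.

39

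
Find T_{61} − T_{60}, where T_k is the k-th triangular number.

61

Consecutive triangular numbers differ by n: T_{61} − T_{60} = 61.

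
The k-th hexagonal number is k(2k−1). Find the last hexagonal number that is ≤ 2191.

Solve n(2n−1) ≤ 2191 for integer n.
n = 33 gives 2145 ≤ 2191, while n = 34 gives 2278 > 2191; so the answer is 2145.

2145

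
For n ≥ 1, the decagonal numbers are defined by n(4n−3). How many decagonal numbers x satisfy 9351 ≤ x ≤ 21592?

25

The n-th decagonal number is n(4n−3).
Smallest index with value ≥ 9351: n = 49 (giving 9457).
Largest index with value ≤ 21592: n = 73 (giving 21097).
Indices 49 through 73: 25 terms.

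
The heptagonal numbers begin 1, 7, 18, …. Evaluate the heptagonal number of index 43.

The 43rd heptagonal number is n(5n−3)/2 with n = 43.
43·(5·43 − 3)/2 = 43·212/2 = 43·106 = 4558.

4558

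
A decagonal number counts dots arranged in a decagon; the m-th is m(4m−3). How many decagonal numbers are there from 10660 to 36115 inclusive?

The n-th decagonal number is n(4n−3).
Smallest index with value ≥ 10660: n = 52 (giving 10660).
Largest index with value ≤ 36115: n = 95 (giving 35815).
Indices 52 through 95: 44 terms.

44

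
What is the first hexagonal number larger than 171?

190

Solve n(2n−1) > 171 for integer n.
The largest n with value ≤ 171 is 9 (since 153 ≤ 171 < 190), so the first above is n = 10, value 190.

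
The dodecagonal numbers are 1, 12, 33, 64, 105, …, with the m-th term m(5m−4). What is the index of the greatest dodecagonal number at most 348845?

264

Solve n(5n−4) ≤ 348845 for integer n.
n = 264 gives 347424 ≤ 348845, while n = 265 gives 350065 > 348845; so the answer is index 264.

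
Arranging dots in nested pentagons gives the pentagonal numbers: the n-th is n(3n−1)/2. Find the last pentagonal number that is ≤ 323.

Solve n(3n−1)/2 ≤ 323 for integer n.
n = 14 gives 287 ≤ 323, while n = 15 gives 330 > 323; so the answer is 287.

287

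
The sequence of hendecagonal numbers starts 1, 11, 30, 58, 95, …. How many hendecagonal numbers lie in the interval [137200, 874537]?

The n-th hendecagonal number is n(9n−7)/2.
Smallest index with value ≥ 137200: n = 175 (giving 137200).
Largest index with value ≤ 874537: n = 441 (giving 873621).
Indices 175 through 441: 267 terms.

267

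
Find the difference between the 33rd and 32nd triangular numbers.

33

Consecutive triangular numbers differ by n: T_{33} − T_{32} = 33.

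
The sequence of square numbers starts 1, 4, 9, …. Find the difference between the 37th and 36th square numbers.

n² − (n−1)² = 2n − 1, so 37² − 36² = 2·37 − 1 = 73.

73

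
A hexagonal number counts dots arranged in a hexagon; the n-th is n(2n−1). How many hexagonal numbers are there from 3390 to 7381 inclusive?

The n-th hexagonal number is n(2n−1).
Smallest index with value ≥ 3390: n = 42 (giving 3486).
Largest index with value ≤ 7381: n = 61 (giving 7381).
Indices 42 through 61: 20 terms.

20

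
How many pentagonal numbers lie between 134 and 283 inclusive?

4

The n-th pentagonal number is n(3n−1)/2.
Smallest index with value ≥ 134: n = 10 (giving 145).
Largest index with value ≤ 283: n = 13 (giving 247).
Indices 10 through 13: 4 terms.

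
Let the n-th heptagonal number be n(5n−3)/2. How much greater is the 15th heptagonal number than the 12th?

15·(5·15 − 3)/2 = 540 and 12·(5·12 − 3)/2 = 342.
Difference: 540 − 342 = 198.

198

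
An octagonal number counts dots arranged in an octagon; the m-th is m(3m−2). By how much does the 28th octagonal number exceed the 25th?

471

28·(3·28 − 2) = 2296 and 25·(3·25 − 2) = 1825.
Difference: 2296 − 1825 = 471.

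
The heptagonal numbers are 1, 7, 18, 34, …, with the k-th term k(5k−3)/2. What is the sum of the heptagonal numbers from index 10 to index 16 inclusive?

Σ i(5i−3)/2 = (5Σi² − 3Σi) / 2 over i = 10..16.
Σi = 136 − 45 = 91 and Σi² = 1496 − 285 = 1211.
(5·1211 − 3·91) / 2 = 5782/2 = 2891.

2891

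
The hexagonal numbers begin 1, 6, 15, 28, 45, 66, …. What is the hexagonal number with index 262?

137026

262·(2·262 − 1) = 262·523 = 137026.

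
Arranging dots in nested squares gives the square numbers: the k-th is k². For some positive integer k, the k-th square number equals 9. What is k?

We need n² = 9, so n = √9 = 3.

3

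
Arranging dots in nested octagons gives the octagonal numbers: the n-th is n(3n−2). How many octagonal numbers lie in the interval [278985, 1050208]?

The n-th octagonal number is n(3n−2).
Smallest index with value ≥ 278985: n = 306 (giving 280296).
Largest index with value ≤ 1050208: n = 592 (giving 1050208).
Indices 306 through 592: 287 terms.

287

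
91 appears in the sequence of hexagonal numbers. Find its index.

Set n(2n−1) = 91, giving 2n² − n − 91 = 0.
The discriminant is 1 + 8·91 = 729, and √729 = 27.
So n = (1 + 27) / 4 = 28/4 = 7.

7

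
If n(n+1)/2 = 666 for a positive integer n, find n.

Set n(n+1)/2 = 666, giving n² + n − 1332 = 0.
The discriminant is 1 + 8·666 = 5329, and √5329 = 73.
So n = (-1 + 73) / 2 = 72/2 = 36.

36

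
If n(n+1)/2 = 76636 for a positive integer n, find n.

391

Set n(n+1)/2 = 76636, giving n² + n − 153272 = 0.
So n = (-1 + 783) / 2 = 782/2 = 391.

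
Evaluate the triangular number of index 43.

946

43·44/2 = 1892/2 = 946.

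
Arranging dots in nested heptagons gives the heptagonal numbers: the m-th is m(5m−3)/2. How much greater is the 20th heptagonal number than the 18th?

20·(5·20 − 3)/2 = 970 and 18·(5·18 − 3)/2 = 783.
Difference: 970 − 783 = 187.

187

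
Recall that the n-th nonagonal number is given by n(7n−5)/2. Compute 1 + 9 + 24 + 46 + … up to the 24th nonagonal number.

16400

Σ i(7i−5)/2 = (7Σi² − 5Σi) / 2 over i = 1..24.
Σi = 300 and Σi² = 4900.
(7·4900 − 5·300) / 2 = 32800/2 = 16400.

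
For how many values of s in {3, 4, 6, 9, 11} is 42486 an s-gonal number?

s = 3: P(3, 291) = 42486. ✓
s = 4: P(4, 206) = 42436 and P(4, 207) = 42849; 42486 is not s-gonal.
s = 6: P(6, 146) = 42486. ✓
s = 9: P(9, 110) = 42075 and P(9, 111) = 42846; 42486 is not s-gonal.
s = 11: P(11, 97) = 42001 and P(11, 98) = 42875; 42486 is not s-gonal.
Hits: s ∈ {3, 6} → 2.

2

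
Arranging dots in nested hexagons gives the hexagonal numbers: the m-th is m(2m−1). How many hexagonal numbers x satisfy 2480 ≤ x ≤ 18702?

61

The n-th hexagonal number is n(2n−1).
Smallest index with value ≥ 2480: n = 36 (giving 2556).
Largest index with value ≤ 18702: n = 96 (giving 18336).
Indices 36 through 96: 61 terms.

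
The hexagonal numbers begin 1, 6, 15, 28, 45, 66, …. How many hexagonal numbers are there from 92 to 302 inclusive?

The n-th hexagonal number is n(2n−1).
Smallest index with value ≥ 92: n = 8 (giving 120).
Largest index with value ≤ 302: n = 12 (giving 276).
Indices 8 through 12: 5 terms.

5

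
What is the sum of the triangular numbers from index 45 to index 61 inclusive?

24531

Σ i(i+1)/2 = (Σi² + Σi) / 2 over i = 45..61.
Σi = 1891 − 990 = 901 and Σi² = 77531 − 29370 = 48161.
(1·48161 + 1·901) / 2 = 49062/2 = 24531.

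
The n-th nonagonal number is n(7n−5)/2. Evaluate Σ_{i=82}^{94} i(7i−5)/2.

350129

Σ i(7i−5)/2 = (7Σi² − 5Σi) / 2 over i = 82..94.
Σi = 4465 − 3321 = 1144 and Σi² = 281295 − 180441 = 100854.
(7·100854 − 5·1144) / 2 = 700258/2 = 350129.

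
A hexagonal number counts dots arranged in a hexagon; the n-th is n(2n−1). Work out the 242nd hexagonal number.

116886

The 242nd hexagonal number is n(2n−1) with n = 242.
242·(2·242 − 1) = 242·483 = 116886.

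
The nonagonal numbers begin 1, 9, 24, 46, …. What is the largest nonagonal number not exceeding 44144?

43624

Solve n(7n−5)/2 ≤ 44144 for integer n.
n = 112 gives 43624 ≤ 44144, while n = 113 gives 44409 > 44144; so the answer is 43624.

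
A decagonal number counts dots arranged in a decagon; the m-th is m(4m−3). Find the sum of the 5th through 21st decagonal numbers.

12461

Σ i(4i−3) = 4Σi² − 3Σi over i = 5..21.
Σi = 231 − 10 = 221 and Σi² = 3311 − 30 = 3281.
4·3281 − 3·221 = 12461.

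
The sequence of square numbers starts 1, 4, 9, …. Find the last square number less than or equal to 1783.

1764

Solve n² ≤ 1783 for integer n.
n = 42 gives 1764 ≤ 1783, while n = 43 gives 1849 > 1783; so the answer is 1764.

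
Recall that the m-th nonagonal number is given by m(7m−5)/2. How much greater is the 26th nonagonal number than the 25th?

176

Consecutive nonagonal numbers differ by 7n − 6: here 7·26 − 6 = 176.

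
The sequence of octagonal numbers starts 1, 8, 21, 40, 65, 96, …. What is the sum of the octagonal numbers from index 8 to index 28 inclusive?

21966

Σ i(3i−2) = 3Σi² − 2Σi over i = 8..28.
Σi = 406 − 28 = 378 and Σi² = 7714 − 140 = 7574.
3·7574 − 2·378 = 21966.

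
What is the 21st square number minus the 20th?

n² − (n−1)² = 2n − 1, so 21² − 20² = 2·21 − 1 = 41.

41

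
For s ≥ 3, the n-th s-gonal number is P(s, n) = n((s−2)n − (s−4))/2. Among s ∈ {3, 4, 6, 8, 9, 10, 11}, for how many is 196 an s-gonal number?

s = 3: P(3, 19) = 190 and P(3, 20) = 210; 196 is not s-gonal.
s = 4: P(4, 14) = 196. ✓
s = 6: P(6, 10) = 190 and P(6, 11) = 231; 196 is not s-gonal.
s = 8: P(8, 8) = 176 and P(8, 9) = 225; 196 is not s-gonal.
s = 9: P(9, 7) = 154 and P(9, 8) = 204; 196 is not s-gonal.
s = 10: P(10, 7) = 175 and P(10, 8) = 232; 196 is not s-gonal.
s = 11: P(11, 7) = 196. ✓
Hits: s ∈ {4, 11} → 2.

2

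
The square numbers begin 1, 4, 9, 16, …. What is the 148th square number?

21904

The 148th square number is n² with n = 148.
148² = 21904.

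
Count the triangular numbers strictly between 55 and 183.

8

The n-th triangular number is n(n+1)/2.
Smallest index with value > 55: n = 11 (giving 66).
Largest index with value < 183: n = 18 (giving 171).
Indices 11 through 18: 8 terms.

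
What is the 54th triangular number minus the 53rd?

54

Consecutive triangular numbers differ by n: T_{54} − T_{53} = 54.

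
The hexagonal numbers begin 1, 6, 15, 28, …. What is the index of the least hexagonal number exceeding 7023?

60

Solve n(2n−1) > 7023 for integer n.
The largest n with value ≤ 7023 is 59 (since 6903 ≤ 7023 < 7140), so the first above is n = 60, value 7140.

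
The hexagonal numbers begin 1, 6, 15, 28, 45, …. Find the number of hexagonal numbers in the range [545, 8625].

The n-th hexagonal number is n(2n−1).
Smallest index with value ≥ 545: n = 17 (giving 561).
Largest index with value ≤ 8625: n = 65 (giving 8385).
Indices 17 through 65: 49 terms.

49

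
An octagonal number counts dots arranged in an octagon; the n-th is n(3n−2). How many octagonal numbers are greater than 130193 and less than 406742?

160

The n-th octagonal number is n(3n−2).
Smallest index with value > 130193: n = 209 (giving 130625).
Largest index with value < 406742: n = 368 (giving 405536).
Indices 209 through 368: 160 terms.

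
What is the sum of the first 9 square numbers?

Σ_{i=1}^{9} i² = 9·10·19/6 = 285.

285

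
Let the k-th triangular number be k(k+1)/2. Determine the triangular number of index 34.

The 34th triangular number is n(n+1)/2 with n = 34.
34·35/2 = 1190/2 = 595.

595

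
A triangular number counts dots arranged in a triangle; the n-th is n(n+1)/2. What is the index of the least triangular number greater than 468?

Solve n(n+1)/2 > 468 for integer n.
The largest n with value ≤ 468 is 30 (since 465 ≤ 468 < 496), so the first above is n = 31, value 496.

31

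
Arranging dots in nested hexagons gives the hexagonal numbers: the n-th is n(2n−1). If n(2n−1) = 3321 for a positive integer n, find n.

41

Set n(2n−1) = 3321, giving 2n² − n − 3321 = 0.
So n = (1 + 163) / 4 = 164/4 = 41.
Check: 41·(2·41 − 1) = 3321. ✓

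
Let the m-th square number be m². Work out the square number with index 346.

119716

346² = 119716.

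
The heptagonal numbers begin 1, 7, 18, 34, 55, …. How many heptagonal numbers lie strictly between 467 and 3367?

23

The n-th heptagonal number is n(5n−3)/2.
Smallest index with value > 467: n = 14 (giving 469).
Largest index with value < 3367: n = 36 (giving 3186).
Indices 14 through 36: 23 terms.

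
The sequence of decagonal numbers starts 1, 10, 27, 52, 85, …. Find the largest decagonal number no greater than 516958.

514447

Solve n(4n−3) ≤ 516958 for integer n.
n = 359 gives 514447 ≤ 516958, while n = 360 gives 517320 > 516958; so the answer is 514447.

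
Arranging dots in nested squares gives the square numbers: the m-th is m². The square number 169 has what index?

We need n² = 169, so n = √169 = 13.

13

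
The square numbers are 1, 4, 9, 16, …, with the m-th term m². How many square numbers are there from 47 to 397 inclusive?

The n-th square number is n².
Smallest index with value ≥ 47: n = 7 (giving 49).
Largest index with value ≤ 397: n = 19 (giving 361).
Indices 7 through 19: 13 terms.

13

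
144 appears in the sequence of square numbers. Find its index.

We need n² = 144, so n = √144 = 12.

12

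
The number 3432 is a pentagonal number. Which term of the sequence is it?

48

Set n(3n−1)/2 = 3432, giving 3n² − n − 6864 = 0.
So n = (1 + 287) / 6 = 288/6 = 48.
Check: 48·(3·48 − 1)/2 = 3432. ✓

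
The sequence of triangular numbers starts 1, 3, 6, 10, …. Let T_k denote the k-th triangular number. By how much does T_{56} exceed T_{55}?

56

Consecutive triangular numbers differ by n: T_{56} − T_{55} = 56.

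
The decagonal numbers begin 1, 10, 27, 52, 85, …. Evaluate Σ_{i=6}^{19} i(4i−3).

Σ i(4i−3) = 4Σi² − 3Σi over i = 6..19.
Σi = 190 − 15 = 175 and Σi² = 2470 − 55 = 2415.
4·2415 − 3·175 = 9135.

9135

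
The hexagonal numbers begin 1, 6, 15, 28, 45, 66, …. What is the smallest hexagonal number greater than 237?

Solve n(2n−1) > 237 for integer n.
The largest n with value ≤ 237 is 11 (since 231 ≤ 237 < 276), so the first above is n = 12, value 276.

276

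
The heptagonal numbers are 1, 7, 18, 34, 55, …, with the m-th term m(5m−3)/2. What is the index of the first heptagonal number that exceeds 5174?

46

Solve n(5n−3)/2 > 5174 for integer n.
The largest n with value ≤ 5174 is 45 (since 4995 ≤ 5174 < 5221), so the first above is n = 46, value 5221.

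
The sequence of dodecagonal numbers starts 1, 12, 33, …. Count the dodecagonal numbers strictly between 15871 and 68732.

61

The n-th dodecagonal number is n(5n−4).
Smallest index with value > 15871: n = 57 (giving 16017).
Largest index with value < 68732: n = 117 (giving 67977).
Indices 57 through 117: 61 terms.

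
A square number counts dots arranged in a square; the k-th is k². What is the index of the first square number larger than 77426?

Solve n² > 77426 for integer n.
The largest n with value ≤ 77426 is 278 (since 77284 ≤ 77426 < 77841), so the first above is n = 279, value 77841.

279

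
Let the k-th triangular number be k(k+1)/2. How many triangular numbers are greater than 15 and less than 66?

5

The n-th triangular number is n(n+1)/2.
Smallest index with value > 15: n = 6 (giving 21).
Largest index with value < 66: n = 10 (giving 55).
Indices 6 through 10: 5 terms.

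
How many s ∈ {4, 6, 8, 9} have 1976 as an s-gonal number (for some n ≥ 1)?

s = 4: P(4, 44) = 1936 and P(4, 45) = 2025; 1976 is not s-gonal.
s = 6: P(6, 31) = 1891 and P(6, 32) = 2016; 1976 is not s-gonal.
s = 8: P(8, 26) = 1976. ✓
s = 9: P(9, 24) = 1956 and P(9, 25) = 2125; 1976 is not s-gonal.
Hits: s ∈ {8} → 1.

1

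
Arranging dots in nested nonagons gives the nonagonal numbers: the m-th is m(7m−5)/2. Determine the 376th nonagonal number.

The 376th nonagonal number is n(7n−5)/2 with n = 376.
376·(7·376 − 5)/2 = 376·2627/2 = 493876.

493876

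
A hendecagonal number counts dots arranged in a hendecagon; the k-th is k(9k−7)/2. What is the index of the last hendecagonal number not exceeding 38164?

92

Solve n(9n−7)/2 ≤ 38164 for integer n.
n = 92 gives 37766 ≤ 38164, while n = 93 gives 38595 > 38164; so the answer is index 92.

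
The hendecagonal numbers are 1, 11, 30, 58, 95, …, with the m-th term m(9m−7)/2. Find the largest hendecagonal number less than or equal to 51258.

Solve n(9n−7)/2 ≤ 51258 for integer n.
n = 107 gives 51146 ≤ 51258, while n = 108 gives 52110 > 51258; so the answer is 51146.

51146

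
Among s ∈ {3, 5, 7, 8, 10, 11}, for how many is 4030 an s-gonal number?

s = 3: P(3, 89) = 4005 and P(3, 90) = 4095; 4030 is not s-gonal.
s = 5: P(5, 52) = 4030. ✓
s = 7: P(7, 40) = 3940 and P(7, 41) = 4141; 4030 is not s-gonal.
s = 8: P(8, 36) = 3816 and P(8, 37) = 4033; 4030 is not s-gonal.
s = 10: P(10, 32) = 4000 and P(10, 33) = 4257; 4030 is not s-gonal.
s = 11: P(11, 30) = 3945 and P(11, 31) = 4216; 4030 is not s-gonal.
Hits: s ∈ {5} → 1.

1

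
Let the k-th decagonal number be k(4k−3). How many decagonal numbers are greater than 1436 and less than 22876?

56

The n-th decagonal number is n(4n−3).
Smallest index with value > 1436: n = 20 (giving 1540).
Largest index with value < 22876: n = 75 (giving 22275).
Indices 20 through 75: 56 terms.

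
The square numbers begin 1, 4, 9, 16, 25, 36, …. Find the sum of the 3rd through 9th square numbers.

280

Σ_{i=3}^{9} i² = 285 − 5 = 280.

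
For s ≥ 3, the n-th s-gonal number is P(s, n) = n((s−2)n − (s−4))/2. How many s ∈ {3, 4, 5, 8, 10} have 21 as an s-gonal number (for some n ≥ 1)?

2

s = 3: P(3, 6) = 21. ✓
s = 4: P(4, 4) = 16 and P(4, 5) = 25; 21 is not s-gonal.
s = 5: P(5, 3) = 12 and P(5, 4) = 22; 21 is not s-gonal.
s = 8: P(8, 3) = 21. ✓
s = 10: P(10, 2) = 10 and P(10, 3) = 27; 21 is not s-gonal.
Hits: s ∈ {3, 8} → 2.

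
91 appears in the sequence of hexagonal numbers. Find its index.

7

Set n(2n−1) = 91, giving 2n² − n − 91 = 0.
So n = (1 + 27) / 4 = 28/4 = 7.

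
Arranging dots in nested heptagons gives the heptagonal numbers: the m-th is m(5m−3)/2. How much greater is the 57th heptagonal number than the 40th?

4097

57·(5·57 − 3)/2 = 8037 and 40·(5·40 − 3)/2 = 3940.
Difference: 8037 − 3940 = 4097.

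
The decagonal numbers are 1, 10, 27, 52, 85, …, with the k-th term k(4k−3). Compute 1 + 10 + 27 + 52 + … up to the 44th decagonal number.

114510

Σ i(4i−3) = 4Σi² − 3Σi over i = 1..44.
Σi = 990 and Σi² = 29370.
4·29370 − 3·990 = 114510.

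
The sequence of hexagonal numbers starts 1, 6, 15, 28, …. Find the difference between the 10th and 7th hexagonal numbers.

99

10·(2·10 − 1) = 190 and 7·(2·7 − 1) = 91.
Difference: 190 − 91 = 99.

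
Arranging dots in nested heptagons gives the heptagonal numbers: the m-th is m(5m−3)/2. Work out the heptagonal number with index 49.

5929

The 49th heptagonal number is n(5n−3)/2 with n = 49.
49·(5·49 − 3)/2 = 49·242/2 = 49·121 = 5929.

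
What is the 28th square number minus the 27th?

n² − (n−1)² = 2n − 1, so 28² − 27² = 2·28 − 1 = 55.

55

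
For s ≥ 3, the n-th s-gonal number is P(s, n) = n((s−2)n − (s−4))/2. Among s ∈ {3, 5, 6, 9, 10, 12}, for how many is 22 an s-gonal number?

1

s = 3: P(3, 6) = 21 and P(3, 7) = 28; 22 is not s-gonal.
s = 5: P(5, 4) = 22. ✓
s = 6: P(6, 3) = 15 and P(6, 4) = 28; 22 is not s-gonal.
s = 9: P(9, 2) = 9 and P(9, 3) = 24; 22 is not s-gonal.
s = 10: P(10, 2) = 10 and P(10, 3) = 27; 22 is not s-gonal.
s = 12: P(12, 2) = 12 and P(12, 3) = 33; 22 is not s-gonal.
Hits: s ∈ {5} → 1.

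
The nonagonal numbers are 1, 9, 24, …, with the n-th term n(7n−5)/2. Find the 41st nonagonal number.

5781

41·(7·41 − 5)/2 = 41·282/2 = 41·141 = 5781.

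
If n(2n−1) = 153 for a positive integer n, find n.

Set n(2n−1) = 153, giving 2n² − n − 153 = 0.
The discriminant is 1 + 8·153 = 1225, and √1225 = 35.
So n = (1 + 35) / 4 = 36/4 = 9.

9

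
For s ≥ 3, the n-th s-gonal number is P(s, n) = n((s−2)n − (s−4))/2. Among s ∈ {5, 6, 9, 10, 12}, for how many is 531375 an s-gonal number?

s = 5: P(5, 595) = 530740 and P(5, 596) = 532526; 531375 is not s-gonal.
s = 6: P(6, 515) = 529935 and P(6, 516) = 531996; 531375 is not s-gonal.
s = 9: P(9, 390) = 531375. ✓
s = 10: P(10, 364) = 528892 and P(10, 365) = 531805; 531375 is not s-gonal.
s = 12: P(12, 326) = 530076 and P(12, 327) = 533337; 531375 is not s-gonal.
Hits: s ∈ {9} → 1.

1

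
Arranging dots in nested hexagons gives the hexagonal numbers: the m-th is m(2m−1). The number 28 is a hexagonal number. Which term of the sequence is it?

4

Set n(2n−1) = 28, giving 2n² − n − 28 = 0.
The discriminant is 1 + 8·28 = 225, and √225 = 15.
So n = (1 + 15) / 4 = 16/4 = 4.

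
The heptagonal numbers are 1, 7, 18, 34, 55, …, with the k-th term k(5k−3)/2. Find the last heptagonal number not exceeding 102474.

101707

Solve n(5n−3)/2 ≤ 102474 for integer n.
n = 202 gives 101707 ≤ 102474, while n = 203 gives 102718 > 102474; so the answer is 101707.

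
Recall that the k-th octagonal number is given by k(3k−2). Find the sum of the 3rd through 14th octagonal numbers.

Σ i(3i−2) = 3Σi² − 2Σi over i = 3..14.
Σi = 105 − 3 = 102 and Σi² = 1015 − 5 = 1010.
3·1010 − 2·102 = 2826.

2826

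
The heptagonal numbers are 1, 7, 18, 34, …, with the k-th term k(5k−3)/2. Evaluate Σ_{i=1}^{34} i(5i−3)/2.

33320

Σ i(5i−3)/2 = (5Σi² − 3Σi) / 2 over i = 1..34.
Σi = 595 and Σi² = 13685.
(5·13685 − 3·595) / 2 = 66640/2 = 33320.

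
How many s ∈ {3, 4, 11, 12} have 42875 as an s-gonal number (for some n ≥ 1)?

s = 3: P(3, 292) = 42778 and P(3, 293) = 43071; 42875 is not s-gonal.
s = 4: P(4, 207) = 42849 and P(4, 208) = 43264; 42875 is not s-gonal.
s = 11: P(11, 98) = 42875. ✓
s = 12: P(12, 93) = 42873 and P(12, 94) = 43804; 42875 is not s-gonal.
Hits: s ∈ {11} → 1.

1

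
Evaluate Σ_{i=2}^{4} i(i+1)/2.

Σ i(i+1)/2 = (Σi² + Σi) / 2 over i = 2..4.
Σi = 10 − 1 = 9 and Σi² = 30 − 1 = 29.
(1·29 + 1·9) / 2 = 38/2 = 19.

19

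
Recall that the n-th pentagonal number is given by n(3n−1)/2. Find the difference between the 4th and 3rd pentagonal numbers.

Consecutive pentagonal numbers differ by 3n − 2: here 3·4 − 2 = 10.

10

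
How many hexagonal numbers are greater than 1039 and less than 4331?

23

The n-th hexagonal number is n(2n−1).
Smallest index with value > 1039: n = 24 (giving 1128).
Largest index with value < 4331: n = 46 (giving 4186).
Indices 24 through 46: 23 terms.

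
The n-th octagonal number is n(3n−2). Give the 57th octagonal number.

9633

The 57th octagonal number is n(3n−2) with n = 57.
57·(3·57 − 2) = 57·169 = 9633.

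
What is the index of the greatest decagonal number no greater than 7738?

Solve n(4n−3) ≤ 7738 for integer n.
n = 44 gives 7612 ≤ 7738, while n = 45 gives 7965 > 7738; so the answer is index 44.

44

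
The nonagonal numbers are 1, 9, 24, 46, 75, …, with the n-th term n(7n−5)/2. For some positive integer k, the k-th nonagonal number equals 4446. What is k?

36

Set n(7n−5)/2 = 4446, giving 7n² − 5n − 8892 = 0.
The discriminant is 25 + 56·4446 = 249001, and √249001 = 499.
So n = (5 + 499) / 14 = 504/14 = 36.
Check: 36·(7·36 − 5)/2 = 4446. ✓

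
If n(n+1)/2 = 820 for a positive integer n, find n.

Set n(n+1)/2 = 820, giving n² + n − 1640 = 0.
So n = (-1 + 81) / 2 = 80/2 = 40.

40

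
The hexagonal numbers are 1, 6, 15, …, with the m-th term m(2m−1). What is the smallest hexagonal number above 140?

Solve n(2n−1) > 140 for integer n.
The largest n with value ≤ 140 is 8 (since 120 ≤ 140 < 153), so the first above is n = 9, value 153.

153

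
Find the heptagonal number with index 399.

The 399th heptagonal number is n(5n−3)/2 with n = 399.
399·(5·399 − 3)/2 = 399·1992/2 = 399·996 = 397404.

397404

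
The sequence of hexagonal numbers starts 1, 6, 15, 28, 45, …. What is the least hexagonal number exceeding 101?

Solve n(2n−1) > 101 for integer n.
The largest n with value ≤ 101 is 7 (since 91 ≤ 101 < 120), so the first above is n = 8, value 120.

120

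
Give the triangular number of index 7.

28

The 7th triangular number is n(n+1)/2 with n = 7.
7·8/2 = 56/2 = 28.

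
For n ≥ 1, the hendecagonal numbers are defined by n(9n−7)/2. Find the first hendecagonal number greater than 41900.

Solve n(9n−7)/2 > 41900 for integer n.
The largest n with value ≤ 41900 is 96 (since 41136 ≤ 41900 < 42001), so the first above is n = 97, value 42001.

42001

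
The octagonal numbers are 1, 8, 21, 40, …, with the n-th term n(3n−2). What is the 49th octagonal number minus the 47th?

572

49·(3·49 − 2) = 7105 and 47·(3·47 − 2) = 6533.
Difference: 7105 − 6533 = 572.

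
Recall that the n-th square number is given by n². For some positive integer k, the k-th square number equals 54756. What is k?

234

We need n² = 54756, so n = √54756 = 234.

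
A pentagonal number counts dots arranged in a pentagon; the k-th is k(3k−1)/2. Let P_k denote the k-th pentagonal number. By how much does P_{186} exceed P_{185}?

556

Consecutive pentagonal numbers differ by 3n − 2: here 3·186 − 2 = 556.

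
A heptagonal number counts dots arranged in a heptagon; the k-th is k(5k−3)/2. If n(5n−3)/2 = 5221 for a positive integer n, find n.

Set n(5n−3)/2 = 5221, giving 5n² − 3n − 10442 = 0.
The discriminant is 9 + 40·5221 = 208849, and √208849 = 457.
So n = (3 + 457) / 10 = 460/10 = 46.
Check: 46·(5·46 − 3)/2 = 5221. ✓

46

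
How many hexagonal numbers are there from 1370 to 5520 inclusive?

26

The n-th hexagonal number is n(2n−1).
Smallest index with value ≥ 1370: n = 27 (giving 1431).
Largest index with value ≤ 5520: n = 52 (giving 5356).
Indices 27 through 52: 26 terms.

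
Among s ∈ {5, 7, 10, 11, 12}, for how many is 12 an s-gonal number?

2

s = 5: P(5, 3) = 12. ✓
s = 7: P(7, 2) = 7 and P(7, 3) = 18; 12 is not s-gonal.
s = 10: P(10, 2) = 10 and P(10, 3) = 27; 12 is not s-gonal.
s = 11: P(11, 2) = 11 and P(11, 3) = 30; 12 is not s-gonal.
s = 12: P(12, 2) = 12. ✓
Hits: s ∈ {5, 12} → 2.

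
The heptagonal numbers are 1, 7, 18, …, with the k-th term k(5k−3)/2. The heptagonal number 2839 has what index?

Set n(5n−3)/2 = 2839, giving 5n² − 3n − 5678 = 0.
The discriminant is 9 + 40·2839 = 113569, and √113569 = 337.
So n = (3 + 337) / 10 = 340/10 = 34.

34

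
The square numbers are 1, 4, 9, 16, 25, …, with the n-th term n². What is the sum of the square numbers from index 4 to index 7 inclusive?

Σ_{i=4}^{7} i² = 140 − 14 = 126.

126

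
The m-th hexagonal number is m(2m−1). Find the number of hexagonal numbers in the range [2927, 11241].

37

The n-th hexagonal number is n(2n−1).
Smallest index with value ≥ 2927: n = 39 (giving 3003).
Largest index with value ≤ 11241: n = 75 (giving 11175).
Indices 39 through 75: 37 terms.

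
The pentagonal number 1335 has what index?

30

Set n(3n−1)/2 = 1335, giving 3n² − n − 2670 = 0.
So n = (1 + 179) / 6 = 180/6 = 30.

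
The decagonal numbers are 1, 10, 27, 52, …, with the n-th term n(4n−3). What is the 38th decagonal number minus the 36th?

586

38·(4·38 − 3) = 5662 and 36·(4·36 − 3) = 5076.
Difference: 5662 − 5076 = 586.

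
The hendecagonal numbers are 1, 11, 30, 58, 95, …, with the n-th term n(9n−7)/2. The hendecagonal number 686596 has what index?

Set n(9n−7)/2 = 686596, giving 9n² − 7n − 1373192 = 0.
The discriminant is 49 + 72·686596 = 49434961, and √49434961 = 7031.
So n = (7 + 7031) / 18 = 7038/18 = 391.
Check: 391·(9·391 − 7)/2 = 686596. ✓

391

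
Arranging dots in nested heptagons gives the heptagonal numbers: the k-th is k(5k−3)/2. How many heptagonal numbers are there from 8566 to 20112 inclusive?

The n-th heptagonal number is n(5n−3)/2.
Smallest index with value ≥ 8566: n = 59 (giving 8614).
Largest index with value ≤ 20112: n = 89 (giving 19669).
Indices 59 through 89: 31 terms.

31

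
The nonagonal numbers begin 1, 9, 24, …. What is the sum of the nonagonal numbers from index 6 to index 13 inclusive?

Σ i(7i−5)/2 = (7Σi² − 5Σi) / 2 over i = 6..13.
Σi = 91 − 15 = 76 and Σi² = 819 − 55 = 764.
(7·764 − 5·76) / 2 = 4968/2 = 2484.

2484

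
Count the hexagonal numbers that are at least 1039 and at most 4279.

The n-th hexagonal number is n(2n−1).
Smallest index with value ≥ 1039: n = 24 (giving 1128).
Largest index with value ≤ 4279: n = 46 (giving 4186).
Indices 24 through 46: 23 terms.

23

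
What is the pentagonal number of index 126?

23751

The 126th pentagonal number is n(3n−1)/2 with n = 126.
126·(3·126 − 1)/2 = 126·377/2 = 23751.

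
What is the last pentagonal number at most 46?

35

Solve n(3n−1)/2 ≤ 46 for integer n.
n = 5 gives 35 ≤ 46, while n = 6 gives 51 > 46; so the answer is 35.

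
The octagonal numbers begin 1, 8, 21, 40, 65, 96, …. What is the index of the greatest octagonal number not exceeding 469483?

395

Solve n(3n−2) ≤ 469483 for integer n.
n = 395 gives 467285 ≤ 469483, while n = 396 gives 469656 > 469483; so the answer is index 395.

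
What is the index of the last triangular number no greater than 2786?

Solve n(n+1)/2 ≤ 2786 for integer n.
n = 74 gives 2775 ≤ 2786, while n = 75 gives 2850 > 2786; so the answer is index 74.

74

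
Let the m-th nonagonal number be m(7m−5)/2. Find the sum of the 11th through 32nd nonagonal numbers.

Σ i(7i−5)/2 = (7Σi² − 5Σi) / 2 over i = 11..32.
Σi = 528 − 55 = 473 and Σi² = 11440 − 385 = 11055.
(7·11055 − 5·473) / 2 = 75020/2 = 37510.

37510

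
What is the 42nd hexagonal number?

3486

42·(2·42 − 1) = 42·83 = 3486.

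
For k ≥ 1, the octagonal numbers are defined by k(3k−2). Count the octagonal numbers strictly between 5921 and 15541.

The n-th octagonal number is n(3n−2).
Smallest index with value > 5921: n = 45 (giving 5985).
Largest index with value < 15541: n = 72 (giving 15408).
Indices 45 through 72: 28 terms.

28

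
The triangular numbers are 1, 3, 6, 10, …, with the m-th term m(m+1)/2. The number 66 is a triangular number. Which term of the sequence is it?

Set n(n+1)/2 = 66, giving n² + n − 132 = 0.
So n = (-1 + 23) / 2 = 22/2 = 11.

11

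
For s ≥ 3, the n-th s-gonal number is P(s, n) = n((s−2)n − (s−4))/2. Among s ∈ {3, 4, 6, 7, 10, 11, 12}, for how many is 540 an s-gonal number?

s = 3: P(3, 32) = 528 and P(3, 33) = 561; 540 is not s-gonal.
s = 4: P(4, 23) = 529 and P(4, 24) = 576; 540 is not s-gonal.
s = 6: P(6, 16) = 496 and P(6, 17) = 561; 540 is not s-gonal.
s = 7: P(7, 15) = 540. ✓
s = 10: P(10, 12) = 540. ✓
s = 11: P(11, 11) = 506 and P(11, 12) = 606; 540 is not s-gonal.
s = 12: P(12, 10) = 460 and P(12, 11) = 561; 540 is not s-gonal.
Hits: s ∈ {7, 10} → 2.

2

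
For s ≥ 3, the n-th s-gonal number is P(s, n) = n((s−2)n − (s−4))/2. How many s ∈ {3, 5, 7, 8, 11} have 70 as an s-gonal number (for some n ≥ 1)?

s = 3: P(3, 11) = 66 and P(3, 12) = 78; 70 is not s-gonal.
s = 5: P(5, 7) = 70. ✓
s = 7: P(7, 5) = 55 and P(7, 6) = 81; 70 is not s-gonal.
s = 8: P(8, 5) = 65 and P(8, 6) = 96; 70 is not s-gonal.
s = 11: P(11, 4) = 58 and P(11, 5) = 95; 70 is not s-gonal.
Hits: s ∈ {5} → 1.

1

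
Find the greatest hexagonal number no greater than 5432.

Solve n(2n−1) ≤ 5432 for integer n.
n = 52 gives 5356 ≤ 5432, while n = 53 gives 5565 > 5432; so the answer is 5356.

5356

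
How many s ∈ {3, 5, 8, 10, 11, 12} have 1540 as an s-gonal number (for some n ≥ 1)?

s = 3: P(3, 55) = 1540. ✓
s = 5: P(5, 32) = 1520 and P(5, 33) = 1617; 1540 is not s-gonal.
s = 8: P(8, 22) = 1408 and P(8, 23) = 1541; 1540 is not s-gonal.
s = 10: P(10, 20) = 1540. ✓
s = 11: P(11, 18) = 1395 and P(11, 19) = 1558; 1540 is not s-gonal.
s = 12: P(12, 17) = 1377 and P(12, 18) = 1548; 1540 is not s-gonal.
Hits: s ∈ {3, 10} → 2.

2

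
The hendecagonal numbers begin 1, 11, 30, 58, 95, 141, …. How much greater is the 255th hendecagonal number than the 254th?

Consecutive hendecagonal numbers differ by 9n − 8: here 9·255 − 8 = 2287.

2287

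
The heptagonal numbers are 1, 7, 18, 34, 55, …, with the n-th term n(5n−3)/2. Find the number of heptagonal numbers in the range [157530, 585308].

The n-th heptagonal number is n(5n−3)/2.
Smallest index with value ≥ 157530: n = 252 (giving 158382).
Largest index with value ≤ 585308: n = 484 (giving 584914).
Indices 252 through 484: 233 terms.

233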